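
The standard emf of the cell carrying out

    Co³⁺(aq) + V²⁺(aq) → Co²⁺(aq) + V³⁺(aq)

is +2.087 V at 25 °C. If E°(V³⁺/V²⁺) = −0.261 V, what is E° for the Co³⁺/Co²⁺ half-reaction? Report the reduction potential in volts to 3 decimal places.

+1.826 V

In the reaction as written the Co³⁺/Co²⁺ couple is reduced (cathode) and V³⁺/V²⁺ is oxidized (anode), so E°cell = E°(Co³⁺/Co²⁺) − E°(V³⁺/V²⁺).
E°(Co³⁺/Co²⁺) = E°cell + E°(anode) = +2.087 + (−0.261) = +1.826 V.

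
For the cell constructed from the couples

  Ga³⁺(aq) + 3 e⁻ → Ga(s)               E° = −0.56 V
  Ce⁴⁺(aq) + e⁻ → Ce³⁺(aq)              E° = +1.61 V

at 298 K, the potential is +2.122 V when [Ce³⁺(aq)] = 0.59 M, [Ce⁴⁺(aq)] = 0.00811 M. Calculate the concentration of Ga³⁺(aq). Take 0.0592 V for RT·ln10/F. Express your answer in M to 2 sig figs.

0.00070 M

Ce⁴⁺/Ce³⁺ is the cathode (higher E°); E°cell = +1.61 − (−0.56) = +2.17 V with n = 3.
Since E = E° − (0.0592/n)·log Q, log Q = n(E° − E)/0.0592 = 2.432.
Balancing electrons gives 3 Ce⁴⁺(aq) + Ga(s) → 3 Ce³⁺(aq) + Ga³⁺(aq); thus Q = ([Ce³⁺(aq)]^3·[Ga³⁺(aq)]) / [Ce⁴⁺(aq)]^3.
Substituting the known concentrations and solving, log [Ga³⁺(aq)] = −3.153 and [Ga³⁺(aq)] = 0.00070 M.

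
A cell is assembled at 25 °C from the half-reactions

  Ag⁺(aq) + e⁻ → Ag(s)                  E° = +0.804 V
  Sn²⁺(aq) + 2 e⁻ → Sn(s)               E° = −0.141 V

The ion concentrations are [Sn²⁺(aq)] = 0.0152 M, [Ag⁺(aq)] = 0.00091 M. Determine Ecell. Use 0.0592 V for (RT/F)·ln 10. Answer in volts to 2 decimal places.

The Ag⁺/Ag couple has the more positive E°, so it is the cathode; Sn²⁺/Sn is the anode.
E°cell = E°cat − E°an = +0.804 − (−0.141) = +0.945 V; n = 2.
Balancing gives 2 Ag⁺(aq) + Sn(s) → 2 Ag(s) + Sn²⁺(aq); hence Q = [Sn²⁺(aq)] / [Ag⁺(aq)]^2 = 1.84×10^4 (log Q = 4.264).
E = E° − (0.0592/n)·log Q = +0.945 − (0.0592/2)(4.264) = +0.82 V.

+0.82 V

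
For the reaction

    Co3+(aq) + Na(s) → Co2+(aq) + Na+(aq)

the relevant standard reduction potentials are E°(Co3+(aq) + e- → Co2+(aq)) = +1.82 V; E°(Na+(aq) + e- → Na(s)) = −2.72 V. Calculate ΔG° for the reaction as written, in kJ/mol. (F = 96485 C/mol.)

In the reaction as written Co3+(aq) is reduced, so the Co³⁺/Co²⁺ couple is the cathode and Na⁺/Na is the anode.
E°cell = +1.82 − (−2.72) = +4.54 V; balancing electrons gives n = 1.
ΔG° = −nFE°cell = −(1)(96485)(+4.54) J/mol = −438 kJ/mol.

−438 kJ/mol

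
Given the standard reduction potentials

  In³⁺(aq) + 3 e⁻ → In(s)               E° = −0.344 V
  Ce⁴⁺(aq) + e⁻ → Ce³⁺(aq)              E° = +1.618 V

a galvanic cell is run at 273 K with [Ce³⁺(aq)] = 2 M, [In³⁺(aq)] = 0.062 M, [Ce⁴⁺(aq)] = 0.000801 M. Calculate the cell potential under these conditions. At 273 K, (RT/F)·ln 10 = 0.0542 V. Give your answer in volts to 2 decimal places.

+1.80 V

Since E°(Ce⁴⁺/Ce³⁺) > E°(In³⁺/In), Ce⁴⁺/Ce³⁺ serves as the cathode.
E°cell = E°cat − E°an = +1.618 − (−0.344) = +1.962 V; n = 3.
Balancing gives 3 Ce⁴⁺(aq) + In(s) → 3 Ce³⁺(aq) + In³⁺(aq); hence Q = ([Ce³⁺(aq)]^3·[In³⁺(aq)]) / [Ce⁴⁺(aq)]^3 = 9.65×10^8 (log Q = 8.985).
By the Nernst equation, E = +1.962 − (0.0542/3)·(8.985) = +1.80 V.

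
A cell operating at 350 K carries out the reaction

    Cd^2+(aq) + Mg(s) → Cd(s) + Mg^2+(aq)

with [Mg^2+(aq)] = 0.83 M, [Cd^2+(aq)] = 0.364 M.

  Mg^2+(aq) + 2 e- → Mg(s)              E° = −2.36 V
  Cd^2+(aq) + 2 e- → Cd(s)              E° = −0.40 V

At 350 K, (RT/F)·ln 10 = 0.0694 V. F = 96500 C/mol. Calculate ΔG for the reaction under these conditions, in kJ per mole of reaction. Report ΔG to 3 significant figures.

−376 kJ/mol

The standard cell potential is −0.40 − (−2.36) = +1.96 V, with n = 2 electrons in the balanced equation.
The reaction quotient is [Mg^2+(aq)] / [Cd^2+(aq)] = 2.28; by Nernst, E = +1.96 − (0.0694/2)(0.358) = +1.9476 V.
Finally ΔG = −nFE = −(2)(96500 C/mol)(+1.9476 V) = −376 kJ/mol.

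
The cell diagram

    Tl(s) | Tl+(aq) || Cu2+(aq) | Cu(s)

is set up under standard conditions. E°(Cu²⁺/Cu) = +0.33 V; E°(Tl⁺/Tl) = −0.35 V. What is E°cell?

By convention the left-hand electrode in cell notation is the anode (oxidation) and the right-hand electrode is the cathode (reduction).
E°cell = E°(right) − E°(left) = +0.33 − (−0.35) = +0.68 V.

+0.68 V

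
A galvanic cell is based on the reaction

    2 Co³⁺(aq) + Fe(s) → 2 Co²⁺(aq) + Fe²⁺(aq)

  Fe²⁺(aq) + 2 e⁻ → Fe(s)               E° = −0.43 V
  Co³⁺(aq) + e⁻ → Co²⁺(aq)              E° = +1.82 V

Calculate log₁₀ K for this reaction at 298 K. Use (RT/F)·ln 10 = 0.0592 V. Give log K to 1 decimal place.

log K = 76.0

The Co³⁺/Co²⁺ couple is reduced (cathode); E°cell = +1.82 − (−0.43) = +2.25 V with n = 2.
At equilibrium E = 0, so log K = nE°cell / 0.0592 = (2)(+2.25) / 0.0592 = 76.0.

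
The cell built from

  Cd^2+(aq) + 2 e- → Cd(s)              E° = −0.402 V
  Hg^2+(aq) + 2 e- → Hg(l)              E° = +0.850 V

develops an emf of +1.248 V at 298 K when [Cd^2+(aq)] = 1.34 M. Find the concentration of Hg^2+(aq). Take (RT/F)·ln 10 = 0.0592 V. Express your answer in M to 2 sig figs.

0.98 M

Hg²⁺/Hg is the cathode (higher E°); E°cell = +0.850 − (−0.402) = +1.252 V with n = 2.
From the Nernst equation, log Q = n(E° − E)/0.0592 = 2·(+1.252 − (+1.248))/0.0592 = 0.135.
Balancing electrons gives Hg^2+(aq) + Cd(s) → Hg(l) + Cd^2+(aq); thus Q = [Cd^2+(aq)] / [Hg^2+(aq)].
Solving for the unknown gives log [Hg^2+(aq)] = −0.008, so [Hg^2+(aq)] ≈ 0.98 M.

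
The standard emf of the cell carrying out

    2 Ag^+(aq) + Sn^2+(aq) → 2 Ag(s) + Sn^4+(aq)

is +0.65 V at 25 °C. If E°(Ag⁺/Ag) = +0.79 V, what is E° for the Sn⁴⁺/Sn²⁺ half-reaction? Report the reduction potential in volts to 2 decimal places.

+0.14 V

In the reaction as written the Ag⁺/Ag couple is reduced (cathode) and Sn⁴⁺/Sn²⁺ is oxidized (anode), so E°cell = E°(Ag⁺/Ag) − E°(Sn⁴⁺/Sn²⁺).
E°(Sn⁴⁺/Sn²⁺) = E°(cathode) − E°cell = +0.79 − (+0.65) = +0.14 V.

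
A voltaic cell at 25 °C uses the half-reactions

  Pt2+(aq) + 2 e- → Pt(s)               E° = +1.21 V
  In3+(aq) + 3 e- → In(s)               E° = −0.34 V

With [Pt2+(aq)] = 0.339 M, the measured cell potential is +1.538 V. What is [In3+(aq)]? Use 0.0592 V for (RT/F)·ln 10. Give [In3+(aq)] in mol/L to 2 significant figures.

Pt²⁺/Pt is the cathode (higher E°); E°cell = +1.21 − (−0.34) = +1.55 V with n = 6.
Since E = E° − (0.0592/n)·log Q, log Q = n(E° − E)/0.0592 = 1.216.
For 3 Pt2+(aq) + 2 In(s) → 3 Pt(s) + 2 In3+(aq), the reaction quotient is Q = [In3+(aq)]^2 / [Pt2+(aq)]^3.
Substituting the known concentrations and solving, log [In3+(aq)] = −0.097 and [In3+(aq)] = 0.80 M.

0.80 M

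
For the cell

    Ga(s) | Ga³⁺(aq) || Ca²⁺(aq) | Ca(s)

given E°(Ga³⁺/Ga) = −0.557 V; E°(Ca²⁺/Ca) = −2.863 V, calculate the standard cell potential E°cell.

By convention the left-hand electrode in cell notation is the anode (oxidation) and the right-hand electrode is the cathode (reduction).
E°cell = E°(right) − E°(left) = −2.863 − (−0.557) = −2.306 V.
The negative sign shows that, as written, the cell would require an external voltage to drive the reaction.

−2.306 V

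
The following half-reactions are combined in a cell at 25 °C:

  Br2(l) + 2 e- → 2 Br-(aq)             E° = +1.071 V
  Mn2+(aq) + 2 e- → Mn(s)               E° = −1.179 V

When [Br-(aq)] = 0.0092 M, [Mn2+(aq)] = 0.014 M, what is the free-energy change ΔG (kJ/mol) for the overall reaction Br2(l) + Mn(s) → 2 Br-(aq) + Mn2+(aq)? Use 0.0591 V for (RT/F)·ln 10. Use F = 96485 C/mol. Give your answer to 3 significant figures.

−468 kJ/mol

The standard cell potential is +1.071 − (−1.179) = +2.250 V, with n = 2 electrons in the balanced equation.
The reaction quotient is [Br-(aq)]^2·[Mn2+(aq)] = 1.18×10^−6; by Nernst, E = +2.250 − (0.0591/2)(−5.926) = +2.4251 V.
ΔG = −nFE = −(2)(96485)(+2.4251) J/mol = −468 kJ/mol.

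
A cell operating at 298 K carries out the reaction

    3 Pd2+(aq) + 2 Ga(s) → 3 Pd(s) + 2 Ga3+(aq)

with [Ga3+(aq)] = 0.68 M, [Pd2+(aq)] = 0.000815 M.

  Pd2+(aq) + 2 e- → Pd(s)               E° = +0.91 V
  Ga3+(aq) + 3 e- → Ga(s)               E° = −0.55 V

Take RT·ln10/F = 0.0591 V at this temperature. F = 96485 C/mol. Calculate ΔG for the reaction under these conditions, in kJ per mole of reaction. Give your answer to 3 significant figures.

The standard cell potential is +0.91 − (−0.55) = +1.46 V, with n = 6 electrons in the balanced equation.
Here Q = [Ga3+(aq)]^2 / [Pd2+(aq)]^3 = 8.54×10^8 (log Q = 8.932), giving E = +1.46 − (0.0591/6)·(8.932) = +1.3720 V.
ΔG = −nFE = −(6)(96485)(+1.3720) J/mol = −794 kJ/mol.

−794 kJ/mol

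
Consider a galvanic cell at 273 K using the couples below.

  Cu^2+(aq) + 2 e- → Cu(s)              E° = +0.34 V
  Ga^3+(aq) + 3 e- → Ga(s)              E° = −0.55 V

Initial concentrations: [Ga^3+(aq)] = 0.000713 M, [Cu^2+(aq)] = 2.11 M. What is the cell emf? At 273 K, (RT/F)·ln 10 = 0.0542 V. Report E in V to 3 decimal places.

+0.956 V

Cu²⁺/Cu is reduced (cathode, E° = +0.34 V) and Ga³⁺/Ga is oxidized (anode).
E°cell = +0.34 − (−0.55) = +0.89 V, with n = 6 electrons transferred.
Balancing gives 3 Cu^2+(aq) + 2 Ga(s) → 3 Cu(s) + 2 Ga^3+(aq); hence Q = [Ga^3+(aq)]^2 / [Cu^2+(aq)]^3 = 5.41×10^−8 (log Q = −7.267).
By the Nernst equation, E = +0.89 − (0.0542/6)·(−7.267) = +0.956 V.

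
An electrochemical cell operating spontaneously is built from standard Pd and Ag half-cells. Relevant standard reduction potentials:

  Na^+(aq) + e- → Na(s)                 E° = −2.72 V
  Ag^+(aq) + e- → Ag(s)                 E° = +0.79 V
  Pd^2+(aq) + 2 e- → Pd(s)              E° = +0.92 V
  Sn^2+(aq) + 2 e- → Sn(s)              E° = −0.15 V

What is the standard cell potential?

The Pd²⁺/Pd couple has the higher E°, so Pd ion is reduced (cathode) and Ag is oxidized (anode).
E°cell = E°(cathode) − E°(anode) = +0.92 − (+0.79) = +0.13 V.

+0.13 V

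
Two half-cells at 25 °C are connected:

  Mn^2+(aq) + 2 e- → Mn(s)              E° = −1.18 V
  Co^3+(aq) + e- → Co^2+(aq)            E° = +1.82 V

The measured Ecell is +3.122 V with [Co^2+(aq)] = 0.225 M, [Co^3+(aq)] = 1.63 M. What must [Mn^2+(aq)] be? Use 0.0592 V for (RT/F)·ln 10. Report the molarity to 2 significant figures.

With Co³⁺/Co²⁺ at the cathode and Mn²⁺/Mn at the anode, E°cell = +1.82 − (−1.18) = +3.00 V (n = 2).
Rearranging E = E° − (0.0592/n)·log Q gives log Q = 2(+3.00 − (+3.122))/0.0592 = −4.122.
The balanced reaction is 2 Co^3+(aq) + Mn(s) → 2 Co^2+(aq) + Mn^2+(aq), so Q = ([Co^2+(aq)]^2·[Mn^2+(aq)]) / [Co^3+(aq)]^2.
Isolating [Mn^2+(aq)] in Q = 10^{−4.122} yields log [Mn^2+(aq)] = −2.402, i.e. 0.0040 M.

0.0040 M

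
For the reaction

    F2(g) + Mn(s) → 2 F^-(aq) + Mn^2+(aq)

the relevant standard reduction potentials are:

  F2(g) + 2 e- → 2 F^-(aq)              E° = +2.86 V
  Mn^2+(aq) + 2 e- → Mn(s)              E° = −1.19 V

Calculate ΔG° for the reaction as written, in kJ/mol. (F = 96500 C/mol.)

−782 kJ/mol

In the reaction as written F2(g) is reduced, so the F₂/F⁻ couple is the cathode and Mn²⁺/Mn is the anode.
E°cell = +2.86 − (−1.19) = +4.05 V; balancing electrons gives n = 2.
ΔG° = −nFE°cell = −(2)(96500)(+4.05) J/mol = −782 kJ/mol.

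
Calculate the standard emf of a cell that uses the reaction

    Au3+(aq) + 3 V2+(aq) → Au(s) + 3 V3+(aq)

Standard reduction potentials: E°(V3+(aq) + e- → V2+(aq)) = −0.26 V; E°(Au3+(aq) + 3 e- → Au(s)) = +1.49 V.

+1.75 V

Au3+(aq) gains electrons, so the Au³⁺/Au couple is the cathode; the V³⁺/V²⁺ couple is the anode.
E°cell = E°(cathode) − E°(anode) = +1.49 − (−0.26) = +1.75 V.
The positive value indicates the reaction is spontaneous as written.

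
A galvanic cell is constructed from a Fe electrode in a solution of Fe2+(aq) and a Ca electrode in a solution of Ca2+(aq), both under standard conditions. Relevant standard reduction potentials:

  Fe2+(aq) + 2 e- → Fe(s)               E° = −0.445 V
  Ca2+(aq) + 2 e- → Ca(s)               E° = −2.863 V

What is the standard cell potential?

Of the two couples in this cell, the one with the more positive reduction potential is reduced at the cathode: here that is Fe²⁺/Fe (−0.445 V); Ca²⁺/Ca (−2.863 V) is the anode.
E°cell = E°(cathode) − E°(anode) = −0.445 − (−2.863) = +2.418 V.

+2.418 V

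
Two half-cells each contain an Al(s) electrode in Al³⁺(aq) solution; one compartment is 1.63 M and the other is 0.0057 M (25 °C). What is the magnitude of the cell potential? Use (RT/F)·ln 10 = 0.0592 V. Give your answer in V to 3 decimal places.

For a concentration cell E°cell = 0, since both electrodes use the same couple.
The compartment with the higher Al³⁺(aq) concentration (1.63 M) acts as the cathode; ions are reduced there and produced at the dilute (0.0057 M) anode.
With n = 3, Ecell = −(0.0592/3)·log([dilute]/[conc]) = −(0.0592/3)·log(0.0057/1.63) = +0.048 V.

0.048 V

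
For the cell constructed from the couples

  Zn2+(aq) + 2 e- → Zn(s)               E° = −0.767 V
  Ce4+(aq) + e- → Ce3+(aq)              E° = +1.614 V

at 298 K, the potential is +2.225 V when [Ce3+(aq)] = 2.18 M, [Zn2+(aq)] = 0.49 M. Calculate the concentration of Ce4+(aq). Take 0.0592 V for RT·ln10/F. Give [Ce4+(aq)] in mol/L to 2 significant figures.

0.0035 M

Ce⁴⁺/Ce³⁺ is the cathode (higher E°); E°cell = +1.614 − (−0.767) = +2.381 V with n = 2.
From the Nernst equation, log Q = n(E° − E)/0.0592 = 2·(+2.381 − (+2.225))/0.0592 = 5.270.
For 2 Ce4+(aq) + Zn(s) → 2 Ce3+(aq) + Zn2+(aq), the reaction quotient is Q = ([Ce3+(aq)]^2·[Zn2+(aq)]) / [Ce4+(aq)]^2.
Isolating [Ce4+(aq)] in Q = 10^{5.270} yields log [Ce4+(aq)] = −2.451, i.e. 0.0035 M.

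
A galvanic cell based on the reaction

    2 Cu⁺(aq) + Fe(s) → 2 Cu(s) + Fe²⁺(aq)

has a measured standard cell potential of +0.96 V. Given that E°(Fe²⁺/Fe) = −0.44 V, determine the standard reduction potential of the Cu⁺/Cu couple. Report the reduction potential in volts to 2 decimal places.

+0.52 V

In the reaction as written the Cu⁺/Cu couple is reduced (cathode) and Fe²⁺/Fe is oxidized (anode), so E°cell = E°(Cu⁺/Cu) − E°(Fe²⁺/Fe).
E°(Cu⁺/Cu) = E°cell + E°(anode) = +0.96 + (−0.44) = +0.52 V.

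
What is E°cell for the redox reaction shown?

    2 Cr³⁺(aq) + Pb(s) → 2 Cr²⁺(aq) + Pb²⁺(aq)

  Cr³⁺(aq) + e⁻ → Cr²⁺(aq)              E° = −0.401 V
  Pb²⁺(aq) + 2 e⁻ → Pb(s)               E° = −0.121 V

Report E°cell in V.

Cr³⁺(aq) gains electrons, so the Cr³⁺/Cr²⁺ couple is the cathode; the Pb²⁺/Pb couple is the anode.
E°cell = E°(cathode) − E°(anode) = −0.401 − (−0.121) = −0.280 V.

−0.280 V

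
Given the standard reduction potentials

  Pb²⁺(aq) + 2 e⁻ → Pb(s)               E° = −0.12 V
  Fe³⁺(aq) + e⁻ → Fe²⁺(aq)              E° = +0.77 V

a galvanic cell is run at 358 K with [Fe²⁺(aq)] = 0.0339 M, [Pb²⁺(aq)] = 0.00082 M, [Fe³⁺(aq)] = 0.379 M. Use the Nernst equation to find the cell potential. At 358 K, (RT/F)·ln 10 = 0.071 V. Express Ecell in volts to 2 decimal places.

The Fe³⁺/Fe²⁺ couple has the more positive E°, so it is the cathode; Pb²⁺/Pb is the anode.
E°cell = E°cat − E°an = +0.77 − (−0.12) = +0.89 V; n = 2.
Balancing gives 2 Fe³⁺(aq) + Pb(s) → 2 Fe²⁺(aq) + Pb²⁺(aq); hence Q = ([Fe²⁺(aq)]^2·[Pb²⁺(aq)]) / [Fe³⁺(aq)]^2 = 6.56×10^−6 (log Q = −5.183).
By the Nernst equation, E = +0.89 − (0.071/2)·(−5.183) = +1.07 V.

+1.07 V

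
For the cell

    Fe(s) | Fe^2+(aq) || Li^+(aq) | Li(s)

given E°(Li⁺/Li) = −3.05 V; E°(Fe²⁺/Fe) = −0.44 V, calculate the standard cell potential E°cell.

−2.61 V

By convention the left-hand electrode in cell notation is the anode (oxidation) and the right-hand electrode is the cathode (reduction).
E°cell = E°(right) − E°(left) = −3.05 − (−0.44) = −2.61 V.
The negative sign shows that, as written, the cell would require an external voltage to drive the reaction.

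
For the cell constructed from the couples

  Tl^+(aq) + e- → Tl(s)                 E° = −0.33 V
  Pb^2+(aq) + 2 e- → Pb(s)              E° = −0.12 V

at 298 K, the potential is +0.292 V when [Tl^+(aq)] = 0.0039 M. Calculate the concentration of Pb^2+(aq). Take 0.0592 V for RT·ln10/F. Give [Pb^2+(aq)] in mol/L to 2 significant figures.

0.0090 M

With Pb²⁺/Pb at the cathode and Tl⁺/Tl at the anode, E°cell = −0.12 − (−0.33) = +0.21 V (n = 2).
From the Nernst equation, log Q = n(E° − E)/0.0592 = 2·(+0.21 − (+0.292))/0.0592 = −2.770.
For Pb^2+(aq) + 2 Tl(s) → Pb(s) + 2 Tl^+(aq), the reaction quotient is Q = [Tl^+(aq)]^2 / [Pb^2+(aq)].
Isolating [Pb^2+(aq)] in Q = 10^{−2.770} yields log [Pb^2+(aq)] = −2.048, i.e. 0.0090 M.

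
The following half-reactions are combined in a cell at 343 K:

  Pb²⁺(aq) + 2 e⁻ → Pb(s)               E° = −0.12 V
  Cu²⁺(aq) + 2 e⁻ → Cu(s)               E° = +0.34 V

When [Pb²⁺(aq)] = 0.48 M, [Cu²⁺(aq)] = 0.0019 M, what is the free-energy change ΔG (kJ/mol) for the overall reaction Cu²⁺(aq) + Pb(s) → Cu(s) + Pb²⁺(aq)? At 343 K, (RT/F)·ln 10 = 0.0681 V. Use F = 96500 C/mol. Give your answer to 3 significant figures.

−73.0 kJ/mol

E°cell = +0.34 − (−0.12) = +0.46 V; the balanced reaction transfers n = 2 electrons.
Here Q = [Pb²⁺(aq)] / [Cu²⁺(aq)] = 253 (log Q = 2.402), giving E = +0.46 − (0.0681/2)·(2.402) = +0.3782 V.
ΔG = −nFE = −(2)(96500)(+0.3782) J/mol = −73.0 kJ/mol.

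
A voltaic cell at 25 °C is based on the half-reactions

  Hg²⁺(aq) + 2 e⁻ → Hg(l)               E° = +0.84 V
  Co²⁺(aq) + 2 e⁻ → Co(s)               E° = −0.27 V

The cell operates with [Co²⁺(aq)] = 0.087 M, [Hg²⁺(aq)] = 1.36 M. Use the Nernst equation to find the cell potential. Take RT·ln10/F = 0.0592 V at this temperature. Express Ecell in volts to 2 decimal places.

Hg²⁺/Hg is reduced (cathode, E° = +0.84 V) and Co²⁺/Co is oxidized (anode).
E°cell = E°cat − E°an = +0.84 − (−0.27) = +1.11 V; n = 2.
Balancing gives Hg²⁺(aq) + Co(s) → Hg(l) + Co²⁺(aq); hence Q = [Co²⁺(aq)] / [Hg²⁺(aq)] = 0.064 (log Q = −1.194).
E = E° − (0.0592/n)·log Q = +1.11 − (0.0592/2)(−1.194) = +1.15 V.

+1.15 V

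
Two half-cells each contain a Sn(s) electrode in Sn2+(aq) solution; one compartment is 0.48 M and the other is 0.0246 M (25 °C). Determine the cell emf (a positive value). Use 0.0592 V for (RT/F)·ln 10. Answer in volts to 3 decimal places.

0.038 V

For a concentration cell E°cell = 0, since both electrodes use the same couple.
The compartment with the higher Sn2+(aq) concentration (0.48 M) acts as the cathode; ions are reduced there and produced at the dilute (0.0246 M) anode.
With n = 2, Ecell = −(0.0592/2)·log([dilute]/[conc]) = −(0.0592/2)·log(0.0246/0.48) = +0.038 V.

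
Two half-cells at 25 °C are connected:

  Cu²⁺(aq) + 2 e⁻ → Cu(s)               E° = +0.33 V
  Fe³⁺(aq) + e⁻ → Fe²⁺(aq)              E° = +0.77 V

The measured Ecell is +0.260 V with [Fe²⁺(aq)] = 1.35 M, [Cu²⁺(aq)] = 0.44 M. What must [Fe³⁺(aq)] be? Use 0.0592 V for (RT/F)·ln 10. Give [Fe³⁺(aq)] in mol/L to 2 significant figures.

With Fe³⁺/Fe²⁺ at the cathode and Cu²⁺/Cu at the anode, E°cell = +0.77 − (+0.33) = +0.44 V (n = 2).
Since E = E° − (0.0592/n)·log Q, log Q = n(E° − E)/0.0592 = 6.081.
For 2 Fe³⁺(aq) + Cu(s) → 2 Fe²⁺(aq) + Cu²⁺(aq), the reaction quotient is Q = ([Fe²⁺(aq)]^2·[Cu²⁺(aq)]) / [Fe³⁺(aq)]^2.
Substituting the known concentrations and solving, log [Fe³⁺(aq)] = −3.088 and [Fe³⁺(aq)] = 0.00082 M.

0.00082 M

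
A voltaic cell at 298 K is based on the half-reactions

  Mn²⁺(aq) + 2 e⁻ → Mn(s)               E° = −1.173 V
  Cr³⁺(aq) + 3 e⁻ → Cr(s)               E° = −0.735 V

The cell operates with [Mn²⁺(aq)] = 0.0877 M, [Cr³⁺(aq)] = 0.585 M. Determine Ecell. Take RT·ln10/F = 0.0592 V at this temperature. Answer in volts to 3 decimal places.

Cr³⁺/Cr is reduced (cathode, E° = −0.735 V) and Mn²⁺/Mn is oxidized (anode).
The standard potential is −0.735 − (−1.173) = +0.438 V and the balanced reaction transfers n = 6 electrons.
For the overall reaction 2 Cr³⁺(aq) + 3 Mn(s) → 2 Cr(s) + 3 Mn²⁺(aq), Q = [Mn²⁺(aq)]^3 / [Cr³⁺(aq)]^2 = 0.00197, giving log Q = −2.705.
Applying E = E° − (RT ln10/nF)·log Q gives +0.438 − (0.0592/6)(−2.705) = +0.465 V.

+0.465 V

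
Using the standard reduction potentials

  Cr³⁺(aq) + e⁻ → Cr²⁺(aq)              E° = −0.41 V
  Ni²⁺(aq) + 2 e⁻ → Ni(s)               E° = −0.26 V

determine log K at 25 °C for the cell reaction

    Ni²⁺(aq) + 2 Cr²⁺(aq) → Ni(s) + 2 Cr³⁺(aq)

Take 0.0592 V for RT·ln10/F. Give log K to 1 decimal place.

The Ni²⁺/Ni couple is reduced (cathode); E°cell = −0.26 − (−0.41) = +0.15 V with n = 2.
At equilibrium E = 0, so log K = nE°cell / 0.0592 = (2)(+0.15) / 0.0592 = 5.1.

log K = 5.1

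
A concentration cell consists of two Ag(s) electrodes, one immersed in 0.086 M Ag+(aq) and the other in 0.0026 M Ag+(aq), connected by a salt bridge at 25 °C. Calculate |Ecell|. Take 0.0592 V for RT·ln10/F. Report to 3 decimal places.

For a concentration cell E°cell = 0, since both electrodes use the same couple.
The compartment with the higher Ag+(aq) concentration (0.086 M) acts as the cathode; ions are reduced there and produced at the dilute (0.0026 M) anode.
With n = 1, Ecell = −(0.0592/1)·log([dilute]/[conc]) = −(0.0592/1)·log(0.0026/0.086) = +0.090 V.

0.090 V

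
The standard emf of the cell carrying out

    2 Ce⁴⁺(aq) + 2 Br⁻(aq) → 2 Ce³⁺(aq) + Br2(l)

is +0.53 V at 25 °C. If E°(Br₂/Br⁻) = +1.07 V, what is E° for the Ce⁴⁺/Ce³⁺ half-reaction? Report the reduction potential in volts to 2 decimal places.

+1.60 V

In the reaction as written the Ce⁴⁺/Ce³⁺ couple is reduced (cathode) and Br₂/Br⁻ is oxidized (anode), so E°cell = E°(Ce⁴⁺/Ce³⁺) − E°(Br₂/Br⁻).
E°(Ce⁴⁺/Ce³⁺) = E°cell + E°(anode) = +0.53 + (+1.07) = +1.60 V.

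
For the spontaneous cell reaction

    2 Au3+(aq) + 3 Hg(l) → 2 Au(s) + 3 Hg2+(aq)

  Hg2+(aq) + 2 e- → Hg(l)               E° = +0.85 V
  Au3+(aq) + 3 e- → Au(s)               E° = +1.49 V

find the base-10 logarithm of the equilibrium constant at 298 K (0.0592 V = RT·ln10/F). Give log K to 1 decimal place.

log K = 64.9

The Au³⁺/Au couple is reduced (cathode); E°cell = +1.49 − (+0.85) = +0.64 V with n = 6.
At equilibrium E = 0, so log K = nE°cell / 0.0592 = (6)(+0.64) / 0.0592 = 64.9.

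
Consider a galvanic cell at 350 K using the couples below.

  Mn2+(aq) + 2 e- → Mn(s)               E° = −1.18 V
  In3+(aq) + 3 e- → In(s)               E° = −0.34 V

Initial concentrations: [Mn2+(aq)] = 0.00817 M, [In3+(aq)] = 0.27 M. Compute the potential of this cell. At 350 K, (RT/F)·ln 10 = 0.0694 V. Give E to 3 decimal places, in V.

+0.899 V

Since E°(In³⁺/In) > E°(Mn²⁺/Mn), In³⁺/In serves as the cathode.
The standard potential is −0.34 − (−1.18) = +0.84 V and the balanced reaction transfers n = 6 electrons.
The balanced reaction is 2 In3+(aq) + 3 Mn(s) → 2 In(s) + 3 Mn2+(aq), so Q = [Mn2+(aq)]^3 / [In3+(aq)]^2 = 7.48×10^−6 and log Q = −5.126.
By the Nernst equation, E = +0.84 − (0.0694/6)·(−5.126) = +0.899 V.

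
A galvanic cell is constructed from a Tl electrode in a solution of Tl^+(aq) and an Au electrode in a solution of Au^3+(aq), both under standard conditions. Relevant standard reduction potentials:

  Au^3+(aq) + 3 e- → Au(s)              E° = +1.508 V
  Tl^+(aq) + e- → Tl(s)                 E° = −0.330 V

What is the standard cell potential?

Of the two couples in this cell, the one with the more positive reduction potential is reduced at the cathode: here that is Au³⁺/Au (+1.508 V); Tl⁺/Tl (−0.330 V) is the anode.
E°cell = E°(cathode) − E°(anode) = +1.508 − (−0.330) = +1.838 V.

+1.838 V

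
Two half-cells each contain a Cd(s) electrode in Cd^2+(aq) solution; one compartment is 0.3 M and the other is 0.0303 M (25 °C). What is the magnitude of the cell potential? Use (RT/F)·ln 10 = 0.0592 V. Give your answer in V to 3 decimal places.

For a concentration cell E°cell = 0, since both electrodes use the same couple.
The compartment with the higher Cd^2+(aq) concentration (0.3 M) acts as the cathode; ions are reduced there and produced at the dilute (0.0303 M) anode.
With n = 2, Ecell = −(0.0592/2)·log([dilute]/[conc]) = −(0.0592/2)·log(0.0303/0.3) = +0.029 V.

0.029 V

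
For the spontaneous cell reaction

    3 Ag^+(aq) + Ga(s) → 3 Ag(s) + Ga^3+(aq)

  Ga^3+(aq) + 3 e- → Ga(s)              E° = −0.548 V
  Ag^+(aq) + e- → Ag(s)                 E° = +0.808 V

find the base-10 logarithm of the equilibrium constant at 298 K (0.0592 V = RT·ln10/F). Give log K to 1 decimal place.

The Ag⁺/Ag couple is reduced (cathode); E°cell = +0.808 − (−0.548) = +1.356 V with n = 3.
At equilibrium E = 0, so log K = nE°cell / 0.0592 = (3)(+1.356) / 0.0592 = 68.7.

log K = 68.7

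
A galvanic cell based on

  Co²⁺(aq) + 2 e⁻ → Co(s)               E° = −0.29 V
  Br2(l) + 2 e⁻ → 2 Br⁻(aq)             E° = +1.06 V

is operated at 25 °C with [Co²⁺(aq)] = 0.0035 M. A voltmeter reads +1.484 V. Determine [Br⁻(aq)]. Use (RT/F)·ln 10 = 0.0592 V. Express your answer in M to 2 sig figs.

0.092 M

Br₂/Br⁻ is the cathode (higher E°); E°cell = +1.06 − (−0.29) = +1.35 V with n = 2.
Rearranging E = E° − (0.0592/n)·log Q gives log Q = 2(+1.35 − (+1.484))/0.0592 = −4.527.
The balanced reaction is Br2(l) + Co(s) → 2 Br⁻(aq) + Co²⁺(aq), so Q = [Br⁻(aq)]^2·[Co²⁺(aq)].
Isolating [Br⁻(aq)] in Q = 10^{−4.527} yields log [Br⁻(aq)] = −1.036, i.e. 0.092 M.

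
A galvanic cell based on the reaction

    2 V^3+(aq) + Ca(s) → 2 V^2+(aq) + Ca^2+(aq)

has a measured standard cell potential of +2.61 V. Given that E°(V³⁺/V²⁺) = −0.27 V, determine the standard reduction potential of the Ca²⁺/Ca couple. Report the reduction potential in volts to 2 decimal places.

In the reaction as written the V³⁺/V²⁺ couple is reduced (cathode) and Ca²⁺/Ca is oxidized (anode), so E°cell = E°(V³⁺/V²⁺) − E°(Ca²⁺/Ca).
E°(Ca²⁺/Ca) = E°(cathode) − E°cell = −0.27 − (+2.61) = −2.88 V.

−2.88 V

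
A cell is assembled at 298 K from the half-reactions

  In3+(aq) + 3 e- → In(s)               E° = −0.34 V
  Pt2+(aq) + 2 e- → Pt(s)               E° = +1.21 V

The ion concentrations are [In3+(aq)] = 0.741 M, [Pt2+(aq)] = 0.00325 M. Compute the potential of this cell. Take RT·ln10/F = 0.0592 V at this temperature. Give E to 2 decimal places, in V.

Pt²⁺/Pt is reduced (cathode, E° = +1.21 V) and In³⁺/In is oxidized (anode).
E°cell = +1.21 − (−0.34) = +1.55 V, with n = 6 electrons transferred.
For the overall reaction 3 Pt2+(aq) + 2 In(s) → 3 Pt(s) + 2 In3+(aq), Q = [In3+(aq)]^2 / [Pt2+(aq)]^3 = 1.6×10^7, giving log Q = 7.204.
E = E° − (0.0592/n)·log Q = +1.55 − (0.0592/6)(7.204) = +1.48 V.

+1.48 V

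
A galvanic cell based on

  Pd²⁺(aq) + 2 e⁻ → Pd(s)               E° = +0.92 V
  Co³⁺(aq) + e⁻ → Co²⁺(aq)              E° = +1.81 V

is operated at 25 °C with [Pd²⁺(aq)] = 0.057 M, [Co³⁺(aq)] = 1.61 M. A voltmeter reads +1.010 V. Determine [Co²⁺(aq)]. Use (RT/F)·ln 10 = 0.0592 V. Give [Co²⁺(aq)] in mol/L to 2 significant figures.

0.063 M

The Co³⁺/Co²⁺ couple has the larger reduction potential, so it is the cathode: E°cell = +1.81 − (+0.92) = +0.89 V and n = 2.
From the Nernst equation, log Q = n(E° − E)/0.0592 = 2·(+0.89 − (+1.010))/0.0592 = −4.054.
For 2 Co³⁺(aq) + Pd(s) → 2 Co²⁺(aq) + Pd²⁺(aq), the reaction quotient is Q = ([Co²⁺(aq)]^2·[Pd²⁺(aq)]) / [Co³⁺(aq)]^2.
Solving for the unknown gives log [Co²⁺(aq)] = −1.198, so [Co²⁺(aq)] ≈ 0.063 M.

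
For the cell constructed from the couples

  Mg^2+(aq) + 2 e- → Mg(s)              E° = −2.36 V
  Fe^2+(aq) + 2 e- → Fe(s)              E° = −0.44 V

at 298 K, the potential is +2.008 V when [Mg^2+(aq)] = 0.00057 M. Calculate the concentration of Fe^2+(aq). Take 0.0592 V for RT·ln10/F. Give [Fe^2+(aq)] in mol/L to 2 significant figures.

The Fe²⁺/Fe couple has the larger reduction potential, so it is the cathode: E°cell = −0.44 − (−2.36) = +1.92 V and n = 2.
Rearranging E = E° − (0.0592/n)·log Q gives log Q = 2(+1.92 − (+2.008))/0.0592 = −2.973.
Balancing electrons gives Fe^2+(aq) + Mg(s) → Fe(s) + Mg^2+(aq); thus Q = [Mg^2+(aq)] / [Fe^2+(aq)].
Isolating [Fe^2+(aq)] in Q = 10^{−2.973} yields log [Fe^2+(aq)] = −0.271, i.e. 0.54 M.

0.54 M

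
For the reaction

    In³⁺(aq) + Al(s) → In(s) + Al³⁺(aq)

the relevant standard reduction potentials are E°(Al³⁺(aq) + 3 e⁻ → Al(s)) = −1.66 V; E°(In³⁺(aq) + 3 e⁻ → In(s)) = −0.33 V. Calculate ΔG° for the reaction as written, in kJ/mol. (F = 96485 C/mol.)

−385 kJ/mol

In the reaction as written In³⁺(aq) is reduced, so the In³⁺/In couple is the cathode and Al³⁺/Al is the anode.
E°cell = −0.33 − (−1.66) = +1.33 V; balancing electrons gives n = 3.
ΔG° = −nFE°cell = −(3)(96485)(+1.33) J/mol = −385 kJ/mol.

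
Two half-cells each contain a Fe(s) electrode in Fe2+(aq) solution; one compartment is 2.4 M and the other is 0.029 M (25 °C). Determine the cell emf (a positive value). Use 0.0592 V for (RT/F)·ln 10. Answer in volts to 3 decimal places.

For a concentration cell E°cell = 0, since both electrodes use the same couple.
The compartment with the higher Fe2+(aq) concentration (2.4 M) acts as the cathode; ions are reduced there and produced at the dilute (0.029 M) anode.
With n = 2, Ecell = −(0.0592/2)·log([dilute]/[conc]) = −(0.0592/2)·log(0.029/2.4) = +0.057 V.

0.057 V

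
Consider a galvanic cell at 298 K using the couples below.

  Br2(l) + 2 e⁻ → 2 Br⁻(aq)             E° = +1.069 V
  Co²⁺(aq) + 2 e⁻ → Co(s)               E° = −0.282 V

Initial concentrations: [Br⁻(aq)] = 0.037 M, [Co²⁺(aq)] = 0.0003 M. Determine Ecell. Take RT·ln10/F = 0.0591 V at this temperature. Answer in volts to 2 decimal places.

+1.54 V

Br₂/Br⁻ is reduced (cathode, E° = +1.069 V) and Co²⁺/Co is oxidized (anode).
The standard potential is +1.069 − (−0.282) = +1.351 V and the balanced reaction transfers n = 2 electrons.
The balanced reaction is Br2(l) + Co(s) → 2 Br⁻(aq) + Co²⁺(aq), so Q = [Br⁻(aq)]^2·[Co²⁺(aq)] = 4.11×10^−7 and log Q = −6.386.
E = E° − (0.0591/n)·log Q = +1.351 − (0.0591/2)(−6.386) = +1.54 V.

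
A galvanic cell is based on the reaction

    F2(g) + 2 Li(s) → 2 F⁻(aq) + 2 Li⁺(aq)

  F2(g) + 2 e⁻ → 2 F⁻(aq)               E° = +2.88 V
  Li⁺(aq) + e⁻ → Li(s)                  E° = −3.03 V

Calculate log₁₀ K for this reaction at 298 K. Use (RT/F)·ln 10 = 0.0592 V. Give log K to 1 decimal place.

The F₂/F⁻ couple is reduced (cathode); E°cell = +2.88 − (−3.03) = +5.91 V with n = 2.
At equilibrium E = 0, so log K = nE°cell / 0.0592 = (2)(+5.91) / 0.0592 = 199.7.

log K = 199.7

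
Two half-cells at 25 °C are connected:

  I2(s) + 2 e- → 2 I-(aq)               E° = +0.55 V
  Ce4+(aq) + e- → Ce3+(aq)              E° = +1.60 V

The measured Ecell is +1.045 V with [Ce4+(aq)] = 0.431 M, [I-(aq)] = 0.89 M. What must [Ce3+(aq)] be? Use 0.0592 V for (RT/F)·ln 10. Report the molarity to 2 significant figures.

0.47 M

With Ce⁴⁺/Ce³⁺ at the cathode and I₂/I⁻ at the anode, E°cell = +1.60 − (+0.55) = +1.05 V (n = 2).
Since E = E° − (0.0592/n)·log Q, log Q = n(E° − E)/0.0592 = 0.169.
Balancing electrons gives 2 Ce4+(aq) + 2 I-(aq) → 2 Ce3+(aq) + I2(s); thus Q = [Ce3+(aq)]^2 / ([Ce4+(aq)]^2·[I-(aq)]^2).
Solving for the unknown gives log [Ce3+(aq)] = −0.332, so [Ce3+(aq)] ≈ 0.47 M.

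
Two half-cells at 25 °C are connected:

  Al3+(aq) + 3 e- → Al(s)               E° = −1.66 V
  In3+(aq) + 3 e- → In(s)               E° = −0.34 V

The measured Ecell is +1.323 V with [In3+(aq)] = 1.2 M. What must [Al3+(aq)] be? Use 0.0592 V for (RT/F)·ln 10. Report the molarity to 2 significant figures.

0.85 M

The In³⁺/In couple has the larger reduction potential, so it is the cathode: E°cell = −0.34 − (−1.66) = +1.32 V and n = 3.
Since E = E° − (0.0592/n)·log Q, log Q = n(E° − E)/0.0592 = −0.152.
For In3+(aq) + Al(s) → In(s) + Al3+(aq), the reaction quotient is Q = [Al3+(aq)] / [In3+(aq)].
Solving for the unknown gives log [Al3+(aq)] = −0.073, so [Al3+(aq)] ≈ 0.85 M.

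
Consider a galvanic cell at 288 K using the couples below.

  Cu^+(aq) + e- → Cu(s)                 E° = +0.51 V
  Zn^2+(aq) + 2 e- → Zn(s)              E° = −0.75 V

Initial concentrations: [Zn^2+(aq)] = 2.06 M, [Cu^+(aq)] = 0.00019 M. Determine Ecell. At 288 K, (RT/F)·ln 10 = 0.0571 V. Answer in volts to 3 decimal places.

The Cu⁺/Cu couple has the more positive E°, so it is the cathode; Zn²⁺/Zn is the anode.
E°cell = E°cat − E°an = +0.51 − (−0.75) = +1.26 V; n = 2.
The balanced reaction is 2 Cu^+(aq) + Zn(s) → 2 Cu(s) + Zn^2+(aq), so Q = [Zn^2+(aq)] / [Cu^+(aq)]^2 = 5.71×10^7 and log Q = 7.756.
By the Nernst equation, E = +1.26 − (0.0571/2)·(7.756) = +1.039 V.

+1.039 V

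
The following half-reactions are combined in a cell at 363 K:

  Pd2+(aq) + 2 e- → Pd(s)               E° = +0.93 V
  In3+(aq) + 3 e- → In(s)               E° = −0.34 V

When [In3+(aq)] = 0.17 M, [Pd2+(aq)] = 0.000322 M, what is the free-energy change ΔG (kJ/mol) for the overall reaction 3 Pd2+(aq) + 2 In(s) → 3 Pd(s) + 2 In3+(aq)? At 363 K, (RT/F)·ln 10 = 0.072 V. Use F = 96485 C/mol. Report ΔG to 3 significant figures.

−673 kJ/mol

E°cell = +0.93 − (−0.34) = +1.27 V; the balanced reaction transfers n = 6 electrons.
The reaction quotient is [In3+(aq)]^2 / [Pd2+(aq)]^3 = 8.66×10^8; by Nernst, E = +1.27 − (0.072/6)(8.937) = +1.1628 V.
ΔG = −nFE = −(6)(96485)(+1.1628) J/mol = −673 kJ/mol.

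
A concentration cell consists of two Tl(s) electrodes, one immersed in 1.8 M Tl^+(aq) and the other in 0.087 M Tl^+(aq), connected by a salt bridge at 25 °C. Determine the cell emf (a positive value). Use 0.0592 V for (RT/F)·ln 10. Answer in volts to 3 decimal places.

0.078 V

For a concentration cell E°cell = 0, since both electrodes use the same couple.
The compartment with the higher Tl^+(aq) concentration (1.8 M) acts as the cathode; ions are reduced there and produced at the dilute (0.087 M) anode.
With n = 1, Ecell = −(0.0592/1)·log([dilute]/[conc]) = −(0.0592/1)·log(0.087/1.8) = +0.078 V.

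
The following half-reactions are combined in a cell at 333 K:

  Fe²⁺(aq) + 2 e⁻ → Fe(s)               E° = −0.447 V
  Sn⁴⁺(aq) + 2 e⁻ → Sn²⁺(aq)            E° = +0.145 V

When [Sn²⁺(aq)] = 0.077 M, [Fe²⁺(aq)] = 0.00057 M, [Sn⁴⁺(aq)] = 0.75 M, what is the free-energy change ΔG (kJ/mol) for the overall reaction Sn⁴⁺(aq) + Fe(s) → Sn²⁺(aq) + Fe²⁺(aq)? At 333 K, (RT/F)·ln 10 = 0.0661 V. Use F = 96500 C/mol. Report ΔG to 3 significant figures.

With Sn⁴⁺/Sn²⁺ reduced at the cathode, E°cell = +0.145 − (−0.447) = +0.592 V and n = 2.
Here Q = ([Sn²⁺(aq)]·[Fe²⁺(aq)]) / [Sn⁴⁺(aq)] = 5.85×10^−5 (log Q = −4.233), giving E = +0.592 − (0.0661/2)·(−4.233) = +0.7319 V.
Then ΔG = −nFE = −2 × 96500 × +0.7319 J/mol = −141 kJ/mol.

−141 kJ/mol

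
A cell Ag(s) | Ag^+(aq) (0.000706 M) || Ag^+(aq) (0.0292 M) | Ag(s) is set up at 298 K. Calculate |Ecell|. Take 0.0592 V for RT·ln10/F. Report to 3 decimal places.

0.096 V

For a concentration cell E°cell = 0, since both electrodes use the same couple.
The compartment with the higher Ag^+(aq) concentration (0.0292 M) acts as the cathode; ions are reduced there and produced at the dilute (0.000706 M) anode.
With n = 1, Ecell = −(0.0592/1)·log([dilute]/[conc]) = −(0.0592/1)·log(0.000706/0.0292) = +0.096 V.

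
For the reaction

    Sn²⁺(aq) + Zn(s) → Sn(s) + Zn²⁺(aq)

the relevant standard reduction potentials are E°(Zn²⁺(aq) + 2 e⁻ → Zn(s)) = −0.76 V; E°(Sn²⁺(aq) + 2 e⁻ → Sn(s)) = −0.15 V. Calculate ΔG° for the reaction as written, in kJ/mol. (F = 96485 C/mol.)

−118 kJ/mol

In the reaction as written Sn²⁺(aq) is reduced, so the Sn²⁺/Sn couple is the cathode and Zn²⁺/Zn is the anode.
E°cell = −0.15 − (−0.76) = +0.61 V; balancing electrons gives n = 2.
ΔG° = −nFE°cell = −(2)(96485)(+0.61) J/mol = −118 kJ/mol.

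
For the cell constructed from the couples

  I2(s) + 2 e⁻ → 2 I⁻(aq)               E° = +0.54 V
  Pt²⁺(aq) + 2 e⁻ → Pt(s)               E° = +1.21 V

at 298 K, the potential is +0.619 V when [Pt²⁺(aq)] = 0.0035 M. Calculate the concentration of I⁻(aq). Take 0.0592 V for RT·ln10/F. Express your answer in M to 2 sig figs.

2.3 M

The Pt²⁺/Pt couple has the larger reduction potential, so it is the cathode: E°cell = +1.21 − (+0.54) = +0.67 V and n = 2.
Since E = E° − (0.0592/n)·log Q, log Q = n(E° − E)/0.0592 = 1.723.
The balanced reaction is Pt²⁺(aq) + 2 I⁻(aq) → Pt(s) + I2(s), so Q = 1 / ([Pt²⁺(aq)]·[I⁻(aq)]^2).
Isolating [I⁻(aq)] in Q = 10^{1.723} yields log [I⁻(aq)] = 0.366, i.e. 2.3 M.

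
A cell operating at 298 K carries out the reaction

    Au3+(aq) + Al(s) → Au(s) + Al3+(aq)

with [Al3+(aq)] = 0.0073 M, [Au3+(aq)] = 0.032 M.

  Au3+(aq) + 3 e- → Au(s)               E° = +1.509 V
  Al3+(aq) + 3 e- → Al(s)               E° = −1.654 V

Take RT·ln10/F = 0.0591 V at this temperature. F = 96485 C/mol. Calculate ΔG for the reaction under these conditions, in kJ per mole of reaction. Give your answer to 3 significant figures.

With Au³⁺/Au reduced at the cathode, E°cell = +1.509 − (−1.654) = +3.163 V and n = 3.
Here Q = [Al3+(aq)] / [Au3+(aq)] = 0.228 (log Q = −0.642), giving E = +3.163 − (0.0591/3)·(−0.642) = +3.1756 V.
Then ΔG = −nFE = −3 × 96485 × +3.1756 J/mol = −919 kJ/mol.

−919 kJ/mol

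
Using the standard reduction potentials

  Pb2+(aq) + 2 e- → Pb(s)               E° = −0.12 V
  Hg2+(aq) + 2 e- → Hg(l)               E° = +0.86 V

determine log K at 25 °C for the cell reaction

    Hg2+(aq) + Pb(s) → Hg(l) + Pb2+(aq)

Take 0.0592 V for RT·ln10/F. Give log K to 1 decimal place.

The Hg²⁺/Hg couple is reduced (cathode); E°cell = +0.86 − (−0.12) = +0.98 V with n = 2.
At equilibrium E = 0, so log K = nE°cell / 0.0592 = (2)(+0.98) / 0.0592 = 33.1.

log K = 33.1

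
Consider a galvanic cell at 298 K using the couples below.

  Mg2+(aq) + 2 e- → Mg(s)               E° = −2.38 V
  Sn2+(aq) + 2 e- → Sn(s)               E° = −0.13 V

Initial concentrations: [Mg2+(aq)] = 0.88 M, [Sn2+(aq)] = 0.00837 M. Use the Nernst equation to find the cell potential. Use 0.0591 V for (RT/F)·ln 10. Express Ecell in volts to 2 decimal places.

+2.19 V

The Sn²⁺/Sn couple has the more positive E°, so it is the cathode; Mg²⁺/Mg is the anode.
The standard potential is −0.13 − (−2.38) = +2.25 V and the balanced reaction transfers n = 2 electrons.
The balanced reaction is Sn2+(aq) + Mg(s) → Sn(s) + Mg2+(aq), so Q = [Mg2+(aq)] / [Sn2+(aq)] = 105 and log Q = 2.022.
By the Nernst equation, E = +2.25 − (0.0591/2)·(2.022) = +2.19 V.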